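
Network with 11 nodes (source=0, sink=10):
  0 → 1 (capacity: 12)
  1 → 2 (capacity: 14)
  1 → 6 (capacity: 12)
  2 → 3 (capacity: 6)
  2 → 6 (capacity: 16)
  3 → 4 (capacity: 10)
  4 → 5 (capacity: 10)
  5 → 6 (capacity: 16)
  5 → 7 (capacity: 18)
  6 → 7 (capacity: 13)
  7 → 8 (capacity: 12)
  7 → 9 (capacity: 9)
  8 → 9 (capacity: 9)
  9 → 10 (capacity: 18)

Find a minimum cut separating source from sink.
Min cut value = 12, edges: (0,1)

Min cut value: 12
Partition: S = [0], T = [1, 2, 3, 4, 5, 6, 7, 8, 9, 10]
Cut edges: (0,1)

By max-flow min-cut theorem, max flow = min cut = 12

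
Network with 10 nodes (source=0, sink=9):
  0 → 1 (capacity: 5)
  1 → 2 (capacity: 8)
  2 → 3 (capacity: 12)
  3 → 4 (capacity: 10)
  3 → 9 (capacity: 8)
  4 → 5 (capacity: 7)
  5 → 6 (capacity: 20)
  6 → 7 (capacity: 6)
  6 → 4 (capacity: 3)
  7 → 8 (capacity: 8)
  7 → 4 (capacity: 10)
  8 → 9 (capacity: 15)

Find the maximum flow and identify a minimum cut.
Max flow = 5, Min cut edges: (0,1)

Maximum flow: 5
Minimum cut: (0,1)
Partition: S = [0], T = [1, 2, 3, 4, 5, 6, 7, 8, 9]

Max-flow min-cut theorem verified: both equal 5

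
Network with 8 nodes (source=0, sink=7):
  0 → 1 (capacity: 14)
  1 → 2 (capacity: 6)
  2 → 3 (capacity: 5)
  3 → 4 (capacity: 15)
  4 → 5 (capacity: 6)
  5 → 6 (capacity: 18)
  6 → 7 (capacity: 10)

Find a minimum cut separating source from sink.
Min cut value = 5, edges: (2,3)

Min cut value: 5
Partition: S = [0, 1, 2], T = [3, 4, 5, 6, 7]
Cut edges: (2,3)

By max-flow min-cut theorem, max flow = min cut = 5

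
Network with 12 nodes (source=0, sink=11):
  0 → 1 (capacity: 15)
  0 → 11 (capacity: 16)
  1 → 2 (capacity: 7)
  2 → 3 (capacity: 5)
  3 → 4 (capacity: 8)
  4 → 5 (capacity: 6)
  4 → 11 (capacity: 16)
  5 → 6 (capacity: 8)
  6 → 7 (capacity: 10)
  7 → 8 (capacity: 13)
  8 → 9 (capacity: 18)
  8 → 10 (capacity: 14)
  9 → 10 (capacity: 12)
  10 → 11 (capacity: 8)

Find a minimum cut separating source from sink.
Min cut value = 21, edges: (0,11), (2,3)

Min cut value: 21
Partition: S = [0, 1, 2], T = [3, 4, 5, 6, 7, 8, 9, 10, 11]
Cut edges: (0,11), (2,3)

By max-flow min-cut theorem, max flow = min cut = 21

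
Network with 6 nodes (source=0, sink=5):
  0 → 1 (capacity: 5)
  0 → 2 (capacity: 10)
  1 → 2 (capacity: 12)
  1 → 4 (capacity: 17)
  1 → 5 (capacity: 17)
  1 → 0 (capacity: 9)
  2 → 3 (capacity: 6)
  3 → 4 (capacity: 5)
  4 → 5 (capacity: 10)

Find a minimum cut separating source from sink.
Min cut value = 10, edges: (0,1), (3,4)

Min cut value: 10
Partition: S = [0, 2, 3], T = [1, 4, 5]
Cut edges: (0,1), (3,4)

By max-flow min-cut theorem, max flow = min cut = 10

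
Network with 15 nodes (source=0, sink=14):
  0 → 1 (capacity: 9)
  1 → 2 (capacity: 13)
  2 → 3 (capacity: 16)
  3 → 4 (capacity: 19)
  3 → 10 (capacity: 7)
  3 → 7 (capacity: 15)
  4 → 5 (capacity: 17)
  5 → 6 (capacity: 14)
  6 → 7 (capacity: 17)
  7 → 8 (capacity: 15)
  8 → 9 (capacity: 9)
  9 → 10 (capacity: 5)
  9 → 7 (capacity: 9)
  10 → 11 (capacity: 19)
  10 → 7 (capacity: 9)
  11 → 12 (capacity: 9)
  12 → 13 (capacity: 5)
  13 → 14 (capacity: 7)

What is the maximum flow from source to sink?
Maximum flow = 5

Max flow: 5

Flow assignment:
  0 → 1: 5/9
  1 → 2: 5/13
  2 → 3: 5/16
  3 → 10: 3/7
  3 → 7: 2/15
  7 → 8: 2/15
  8 → 9: 2/9
  9 → 10: 2/5
  10 → 11: 5/19
  11 → 12: 5/9
  12 → 13: 5/5
  13 → 14: 5/7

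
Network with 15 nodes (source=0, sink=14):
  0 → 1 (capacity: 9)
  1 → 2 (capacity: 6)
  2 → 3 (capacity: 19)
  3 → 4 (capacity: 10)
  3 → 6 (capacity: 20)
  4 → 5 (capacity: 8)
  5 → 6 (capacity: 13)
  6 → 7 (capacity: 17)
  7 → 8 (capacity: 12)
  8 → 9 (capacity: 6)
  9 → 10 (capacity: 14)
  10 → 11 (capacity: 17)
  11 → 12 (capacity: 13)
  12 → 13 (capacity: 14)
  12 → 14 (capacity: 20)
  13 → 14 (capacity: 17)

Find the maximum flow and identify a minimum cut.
Max flow = 6, Min cut edges: (8,9)

Maximum flow: 6
Minimum cut: (8,9)
Partition: S = [0, 1, 2, 3, 4, 5, 6, 7, 8], T = [9, 10, 11, 12, 13, 14]

Max-flow min-cut theorem verified: both equal 6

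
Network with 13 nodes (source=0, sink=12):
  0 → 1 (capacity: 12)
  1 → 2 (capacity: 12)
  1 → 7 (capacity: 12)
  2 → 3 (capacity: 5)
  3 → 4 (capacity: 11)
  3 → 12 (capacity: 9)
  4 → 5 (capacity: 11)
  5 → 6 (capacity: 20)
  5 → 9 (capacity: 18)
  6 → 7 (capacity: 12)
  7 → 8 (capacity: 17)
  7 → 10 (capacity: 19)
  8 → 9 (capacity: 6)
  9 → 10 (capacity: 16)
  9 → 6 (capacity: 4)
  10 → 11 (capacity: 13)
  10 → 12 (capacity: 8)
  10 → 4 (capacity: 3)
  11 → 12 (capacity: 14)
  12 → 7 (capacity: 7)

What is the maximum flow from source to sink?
Maximum flow = 12

Max flow: 12

Flow assignment:
  0 → 1: 12/12
  1 → 2: 5/12
  1 → 7: 7/12
  2 → 3: 5/5
  3 → 12: 5/9
  7 → 10: 7/19
  10 → 12: 7/8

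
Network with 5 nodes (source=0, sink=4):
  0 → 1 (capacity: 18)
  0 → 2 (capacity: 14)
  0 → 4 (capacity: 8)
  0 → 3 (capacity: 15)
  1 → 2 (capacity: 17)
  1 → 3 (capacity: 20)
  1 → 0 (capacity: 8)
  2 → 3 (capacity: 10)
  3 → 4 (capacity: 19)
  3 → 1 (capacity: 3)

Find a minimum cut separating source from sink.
Min cut value = 27, edges: (0,4), (3,4)

Min cut value: 27
Partition: S = [0, 1, 2, 3], T = [4]
Cut edges: (0,4), (3,4)

By max-flow min-cut theorem, max flow = min cut = 27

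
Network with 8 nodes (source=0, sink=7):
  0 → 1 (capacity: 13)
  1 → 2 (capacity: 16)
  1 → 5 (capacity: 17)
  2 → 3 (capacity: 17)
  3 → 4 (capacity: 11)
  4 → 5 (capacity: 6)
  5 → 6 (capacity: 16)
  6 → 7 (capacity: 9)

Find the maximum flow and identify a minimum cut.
Max flow = 9, Min cut edges: (6,7)

Maximum flow: 9
Minimum cut: (6,7)
Partition: S = [0, 1, 2, 3, 4, 5, 6], T = [7]

Max-flow min-cut theorem verified: both equal 9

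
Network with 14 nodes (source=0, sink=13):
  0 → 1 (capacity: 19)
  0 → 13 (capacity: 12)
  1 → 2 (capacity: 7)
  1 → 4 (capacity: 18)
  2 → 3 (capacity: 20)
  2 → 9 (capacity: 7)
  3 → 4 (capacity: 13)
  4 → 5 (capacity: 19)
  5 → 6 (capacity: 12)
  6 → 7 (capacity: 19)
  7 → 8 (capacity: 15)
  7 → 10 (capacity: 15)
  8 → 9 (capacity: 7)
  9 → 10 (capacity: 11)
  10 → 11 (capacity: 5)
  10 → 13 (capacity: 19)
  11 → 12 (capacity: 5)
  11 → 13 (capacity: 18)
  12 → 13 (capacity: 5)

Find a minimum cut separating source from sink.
Min cut value = 31, edges: (0,13), (2,9), (5,6)

Min cut value: 31
Partition: S = [0, 1, 2, 3, 4, 5], T = [6, 7, 8, 9, 10, 11, 12, 13]
Cut edges: (0,13), (2,9), (5,6)

By max-flow min-cut theorem, max flow = min cut = 31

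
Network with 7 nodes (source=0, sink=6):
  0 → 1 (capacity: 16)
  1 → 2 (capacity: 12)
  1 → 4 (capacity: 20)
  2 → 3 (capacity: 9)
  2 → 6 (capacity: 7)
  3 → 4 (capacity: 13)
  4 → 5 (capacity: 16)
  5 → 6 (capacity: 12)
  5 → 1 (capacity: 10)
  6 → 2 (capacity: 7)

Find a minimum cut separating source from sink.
Min cut value = 16, edges: (0,1)

Min cut value: 16
Partition: S = [0], T = [1, 2, 3, 4, 5, 6]
Cut edges: (0,1)

By max-flow min-cut theorem, max flow = min cut = 16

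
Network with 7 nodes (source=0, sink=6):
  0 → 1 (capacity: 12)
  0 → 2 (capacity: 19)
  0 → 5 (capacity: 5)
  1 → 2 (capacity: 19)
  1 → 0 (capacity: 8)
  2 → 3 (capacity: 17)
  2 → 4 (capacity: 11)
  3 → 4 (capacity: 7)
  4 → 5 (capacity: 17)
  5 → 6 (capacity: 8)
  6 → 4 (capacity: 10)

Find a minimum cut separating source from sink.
Min cut value = 8, edges: (5,6)

Min cut value: 8
Partition: S = [0, 1, 2, 3, 4, 5], T = [6]
Cut edges: (5,6)

By max-flow min-cut theorem, max flow = min cut = 8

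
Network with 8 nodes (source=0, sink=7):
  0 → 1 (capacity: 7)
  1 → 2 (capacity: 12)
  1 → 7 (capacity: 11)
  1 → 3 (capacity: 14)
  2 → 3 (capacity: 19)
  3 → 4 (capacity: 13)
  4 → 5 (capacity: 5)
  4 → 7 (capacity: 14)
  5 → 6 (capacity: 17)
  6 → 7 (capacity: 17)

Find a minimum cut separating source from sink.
Min cut value = 7, edges: (0,1)

Min cut value: 7
Partition: S = [0], T = [1, 2, 3, 4, 5, 6, 7]
Cut edges: (0,1)

By max-flow min-cut theorem, max flow = min cut = 7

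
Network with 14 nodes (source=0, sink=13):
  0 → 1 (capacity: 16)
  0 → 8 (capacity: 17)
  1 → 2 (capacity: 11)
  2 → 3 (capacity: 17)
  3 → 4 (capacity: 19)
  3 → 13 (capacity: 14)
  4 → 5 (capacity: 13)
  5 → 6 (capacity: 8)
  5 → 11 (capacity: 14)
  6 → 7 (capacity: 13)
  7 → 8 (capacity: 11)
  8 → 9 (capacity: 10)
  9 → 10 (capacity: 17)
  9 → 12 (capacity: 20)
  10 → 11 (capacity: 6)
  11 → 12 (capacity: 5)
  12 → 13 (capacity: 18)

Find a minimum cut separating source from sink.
Min cut value = 21, edges: (1,2), (8,9)

Min cut value: 21
Partition: S = [0, 1, 6, 7, 8], T = [2, 3, 4, 5, 9, 10, 11, 12, 13]
Cut edges: (1,2), (8,9)

By max-flow min-cut theorem, max flow = min cut = 21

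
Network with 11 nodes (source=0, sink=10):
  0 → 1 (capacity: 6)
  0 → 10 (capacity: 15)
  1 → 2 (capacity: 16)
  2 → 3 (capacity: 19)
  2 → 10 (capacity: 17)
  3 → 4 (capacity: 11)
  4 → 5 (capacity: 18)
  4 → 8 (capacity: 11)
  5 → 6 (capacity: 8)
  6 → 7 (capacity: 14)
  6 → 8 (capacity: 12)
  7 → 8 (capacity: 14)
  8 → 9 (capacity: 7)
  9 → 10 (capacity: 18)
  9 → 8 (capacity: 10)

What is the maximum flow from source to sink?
Maximum flow = 21

Max flow: 21

Flow assignment:
  0 → 1: 6/6
  0 → 10: 15/15
  1 → 2: 6/16
  2 → 10: 6/17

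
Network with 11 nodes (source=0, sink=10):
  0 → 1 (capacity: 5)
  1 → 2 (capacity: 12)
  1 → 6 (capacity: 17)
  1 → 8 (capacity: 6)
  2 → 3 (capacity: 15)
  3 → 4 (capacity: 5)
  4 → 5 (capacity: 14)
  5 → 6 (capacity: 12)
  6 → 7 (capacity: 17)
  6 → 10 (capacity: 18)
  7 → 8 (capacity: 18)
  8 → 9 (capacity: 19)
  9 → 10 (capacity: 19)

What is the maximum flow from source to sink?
Maximum flow = 5

Max flow: 5

Flow assignment:
  0 → 1: 5/5
  1 → 6: 5/17
  6 → 10: 5/18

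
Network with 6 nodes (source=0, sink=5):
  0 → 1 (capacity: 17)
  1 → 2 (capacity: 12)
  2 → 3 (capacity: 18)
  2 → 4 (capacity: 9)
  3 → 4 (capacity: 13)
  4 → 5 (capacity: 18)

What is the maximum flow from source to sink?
Maximum flow = 12

Max flow: 12

Flow assignment:
  0 → 1: 12/17
  1 → 2: 12/12
  2 → 3: 3/18
  2 → 4: 9/9
  3 → 4: 3/13
  4 → 5: 12/18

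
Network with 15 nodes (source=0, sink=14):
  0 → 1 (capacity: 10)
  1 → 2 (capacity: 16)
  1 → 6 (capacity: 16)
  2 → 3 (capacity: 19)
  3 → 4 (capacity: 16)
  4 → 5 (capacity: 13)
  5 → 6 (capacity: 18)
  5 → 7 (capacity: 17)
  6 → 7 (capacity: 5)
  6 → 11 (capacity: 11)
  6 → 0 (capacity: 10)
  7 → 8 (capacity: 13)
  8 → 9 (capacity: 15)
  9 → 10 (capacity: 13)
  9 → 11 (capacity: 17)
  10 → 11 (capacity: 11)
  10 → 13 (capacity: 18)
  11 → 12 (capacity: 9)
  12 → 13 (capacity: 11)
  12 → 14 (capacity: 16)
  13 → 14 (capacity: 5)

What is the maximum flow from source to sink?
Maximum flow = 10

Max flow: 10

Flow assignment:
  0 → 1: 10/10
  1 → 6: 10/16
  6 → 7: 1/5
  6 → 11: 9/11
  7 → 8: 1/13
  8 → 9: 1/15
  9 → 10: 1/13
  10 → 13: 1/18
  11 → 12: 9/9
  12 → 14: 9/16
  13 → 14: 1/5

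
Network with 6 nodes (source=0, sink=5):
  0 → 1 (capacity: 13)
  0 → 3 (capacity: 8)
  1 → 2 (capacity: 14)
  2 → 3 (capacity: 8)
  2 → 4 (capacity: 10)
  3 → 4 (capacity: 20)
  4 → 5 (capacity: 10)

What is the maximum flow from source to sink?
Maximum flow = 10

Max flow: 10

Flow assignment:
  0 → 1: 10/13
  1 → 2: 10/14
  2 → 4: 10/10
  4 → 5: 10/10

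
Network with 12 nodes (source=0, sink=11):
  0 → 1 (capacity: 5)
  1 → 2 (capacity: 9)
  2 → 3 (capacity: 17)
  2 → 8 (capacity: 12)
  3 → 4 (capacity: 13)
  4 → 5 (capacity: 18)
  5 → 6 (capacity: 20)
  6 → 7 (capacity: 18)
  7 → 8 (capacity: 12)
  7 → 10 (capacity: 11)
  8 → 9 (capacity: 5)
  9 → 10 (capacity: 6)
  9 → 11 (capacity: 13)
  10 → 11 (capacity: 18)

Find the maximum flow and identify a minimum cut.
Max flow = 5, Min cut edges: (0,1)

Maximum flow: 5
Minimum cut: (0,1)
Partition: S = [0], T = [1, 2, 3, 4, 5, 6, 7, 8, 9, 10, 11]

Max-flow min-cut theorem verified: both equal 5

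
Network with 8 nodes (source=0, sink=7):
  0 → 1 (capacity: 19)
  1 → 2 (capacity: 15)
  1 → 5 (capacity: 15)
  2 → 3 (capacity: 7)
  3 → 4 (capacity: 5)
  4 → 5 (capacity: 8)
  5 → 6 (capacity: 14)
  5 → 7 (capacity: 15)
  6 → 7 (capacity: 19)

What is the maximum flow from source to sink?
Maximum flow = 19

Max flow: 19

Flow assignment:
  0 → 1: 19/19
  1 → 2: 4/15
  1 → 5: 15/15
  2 → 3: 4/7
  3 → 4: 4/5
  4 → 5: 4/8
  5 → 6: 4/14
  5 → 7: 15/15
  6 → 7: 4/19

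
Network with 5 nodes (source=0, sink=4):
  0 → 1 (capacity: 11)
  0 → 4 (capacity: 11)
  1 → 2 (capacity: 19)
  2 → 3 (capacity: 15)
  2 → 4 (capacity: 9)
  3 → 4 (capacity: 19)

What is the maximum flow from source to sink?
Maximum flow = 22

Max flow: 22

Flow assignment:
  0 → 1: 11/11
  0 → 4: 11/11
  1 → 2: 11/19
  2 → 3: 2/15
  2 → 4: 9/9
  3 → 4: 2/19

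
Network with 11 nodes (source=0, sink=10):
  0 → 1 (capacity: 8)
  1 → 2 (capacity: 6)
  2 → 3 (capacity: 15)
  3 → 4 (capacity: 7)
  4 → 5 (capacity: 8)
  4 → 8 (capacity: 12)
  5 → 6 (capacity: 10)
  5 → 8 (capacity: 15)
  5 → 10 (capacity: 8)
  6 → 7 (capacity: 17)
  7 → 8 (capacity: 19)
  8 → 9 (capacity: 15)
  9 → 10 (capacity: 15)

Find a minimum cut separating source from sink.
Min cut value = 6, edges: (1,2)

Min cut value: 6
Partition: S = [0, 1], T = [2, 3, 4, 5, 6, 7, 8, 9, 10]
Cut edges: (1,2)

By max-flow min-cut theorem, max flow = min cut = 6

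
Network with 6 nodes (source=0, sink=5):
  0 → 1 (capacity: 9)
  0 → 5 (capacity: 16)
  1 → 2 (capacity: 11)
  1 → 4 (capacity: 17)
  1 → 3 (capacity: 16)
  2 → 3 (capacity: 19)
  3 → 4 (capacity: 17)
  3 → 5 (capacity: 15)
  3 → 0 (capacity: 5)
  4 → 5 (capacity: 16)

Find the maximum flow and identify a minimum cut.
Max flow = 25, Min cut edges: (0,1), (0,5)

Maximum flow: 25
Minimum cut: (0,1), (0,5)
Partition: S = [0], T = [1, 2, 3, 4, 5]

Max-flow min-cut theorem verified: both equal 25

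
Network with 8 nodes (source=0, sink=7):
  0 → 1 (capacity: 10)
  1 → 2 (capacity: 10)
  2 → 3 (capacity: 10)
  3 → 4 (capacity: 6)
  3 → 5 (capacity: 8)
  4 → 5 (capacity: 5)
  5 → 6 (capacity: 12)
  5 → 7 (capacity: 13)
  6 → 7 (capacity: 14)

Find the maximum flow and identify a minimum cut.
Max flow = 10, Min cut edges: (2,3)

Maximum flow: 10
Minimum cut: (2,3)
Partition: S = [0, 1, 2], T = [3, 4, 5, 6, 7]

Max-flow min-cut theorem verified: both equal 10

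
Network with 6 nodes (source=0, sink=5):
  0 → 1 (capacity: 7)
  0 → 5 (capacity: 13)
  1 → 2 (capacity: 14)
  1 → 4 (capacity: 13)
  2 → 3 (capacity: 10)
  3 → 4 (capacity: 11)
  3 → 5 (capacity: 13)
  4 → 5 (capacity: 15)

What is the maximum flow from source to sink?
Maximum flow = 20

Max flow: 20

Flow assignment:
  0 → 1: 7/7
  0 → 5: 13/13
  1 → 4: 7/13
  4 → 5: 7/15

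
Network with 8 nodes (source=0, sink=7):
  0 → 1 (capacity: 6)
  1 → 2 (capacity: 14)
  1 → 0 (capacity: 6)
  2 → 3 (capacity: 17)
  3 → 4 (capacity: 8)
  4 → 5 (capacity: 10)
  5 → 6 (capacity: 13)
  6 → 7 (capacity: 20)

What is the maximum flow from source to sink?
Maximum flow = 6

Max flow: 6

Flow assignment:
  0 → 1: 6/6
  1 → 2: 6/14
  2 → 3: 6/17
  3 → 4: 6/8
  4 → 5: 6/10
  5 → 6: 6/13
  6 → 7: 6/20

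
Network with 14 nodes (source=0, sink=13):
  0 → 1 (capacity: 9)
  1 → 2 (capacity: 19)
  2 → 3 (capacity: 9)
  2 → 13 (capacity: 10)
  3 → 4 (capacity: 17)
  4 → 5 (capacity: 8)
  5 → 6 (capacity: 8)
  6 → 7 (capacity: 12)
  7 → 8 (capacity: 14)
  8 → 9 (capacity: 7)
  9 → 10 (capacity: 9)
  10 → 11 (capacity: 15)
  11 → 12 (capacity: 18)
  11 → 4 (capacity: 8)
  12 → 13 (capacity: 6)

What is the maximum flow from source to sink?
Maximum flow = 9

Max flow: 9

Flow assignment:
  0 → 1: 9/9
  1 → 2: 9/19
  2 → 13: 9/10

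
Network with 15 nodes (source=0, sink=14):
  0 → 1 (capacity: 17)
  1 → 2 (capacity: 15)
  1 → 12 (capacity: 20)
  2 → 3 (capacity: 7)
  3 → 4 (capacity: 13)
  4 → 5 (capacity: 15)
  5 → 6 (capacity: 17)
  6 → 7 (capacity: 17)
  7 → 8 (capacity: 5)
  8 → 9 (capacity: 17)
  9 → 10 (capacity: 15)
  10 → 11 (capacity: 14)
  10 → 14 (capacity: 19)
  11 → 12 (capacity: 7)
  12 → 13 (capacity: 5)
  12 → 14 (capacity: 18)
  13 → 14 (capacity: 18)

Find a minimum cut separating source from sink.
Min cut value = 17, edges: (0,1)

Min cut value: 17
Partition: S = [0], T = [1, 2, 3, 4, 5, 6, 7, 8, 9, 10, 11, 12, 13, 14]
Cut edges: (0,1)

By max-flow min-cut theorem, max flow = min cut = 17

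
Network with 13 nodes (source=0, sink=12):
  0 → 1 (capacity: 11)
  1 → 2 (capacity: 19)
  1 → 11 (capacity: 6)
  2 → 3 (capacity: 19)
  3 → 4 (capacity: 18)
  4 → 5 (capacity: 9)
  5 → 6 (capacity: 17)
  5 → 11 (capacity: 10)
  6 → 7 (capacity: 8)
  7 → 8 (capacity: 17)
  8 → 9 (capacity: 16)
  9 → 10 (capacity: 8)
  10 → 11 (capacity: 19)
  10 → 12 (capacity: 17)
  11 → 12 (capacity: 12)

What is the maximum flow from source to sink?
Maximum flow = 11

Max flow: 11

Flow assignment:
  0 → 1: 11/11
  1 → 2: 5/19
  1 → 11: 6/6
  2 → 3: 5/19
  3 → 4: 5/18
  4 → 5: 5/9
  5 → 11: 5/10
  11 → 12: 11/12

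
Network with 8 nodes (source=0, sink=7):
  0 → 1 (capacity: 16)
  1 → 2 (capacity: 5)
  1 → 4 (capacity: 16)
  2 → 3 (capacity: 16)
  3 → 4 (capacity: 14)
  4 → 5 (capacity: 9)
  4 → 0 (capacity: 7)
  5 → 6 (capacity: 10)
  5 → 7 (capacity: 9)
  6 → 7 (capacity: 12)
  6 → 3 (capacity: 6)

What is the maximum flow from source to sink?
Maximum flow = 9

Max flow: 9

Flow assignment:
  0 → 1: 9/16
  1 → 4: 9/16
  4 → 5: 9/9
  5 → 7: 9/9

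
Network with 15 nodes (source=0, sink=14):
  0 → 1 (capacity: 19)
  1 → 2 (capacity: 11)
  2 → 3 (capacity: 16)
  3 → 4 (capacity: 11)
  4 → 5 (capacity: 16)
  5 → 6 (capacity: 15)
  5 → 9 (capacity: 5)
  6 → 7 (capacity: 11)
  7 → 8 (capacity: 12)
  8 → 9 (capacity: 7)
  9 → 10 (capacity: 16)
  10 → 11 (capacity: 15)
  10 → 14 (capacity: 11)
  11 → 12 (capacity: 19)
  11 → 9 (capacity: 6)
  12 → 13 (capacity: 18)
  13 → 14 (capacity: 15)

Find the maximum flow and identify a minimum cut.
Max flow = 11, Min cut edges: (3,4)

Maximum flow: 11
Minimum cut: (3,4)
Partition: S = [0, 1, 2, 3], T = [4, 5, 6, 7, 8, 9, 10, 11, 12, 13, 14]

Max-flow min-cut theorem verified: both equal 11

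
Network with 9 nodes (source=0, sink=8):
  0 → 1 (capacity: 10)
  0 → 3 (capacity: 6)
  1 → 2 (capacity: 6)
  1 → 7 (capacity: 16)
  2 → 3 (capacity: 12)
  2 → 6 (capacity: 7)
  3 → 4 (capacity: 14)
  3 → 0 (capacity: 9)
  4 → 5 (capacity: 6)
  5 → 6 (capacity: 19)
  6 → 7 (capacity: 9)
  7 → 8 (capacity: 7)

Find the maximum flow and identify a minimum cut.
Max flow = 7, Min cut edges: (7,8)

Maximum flow: 7
Minimum cut: (7,8)
Partition: S = [0, 1, 2, 3, 4, 5, 6, 7], T = [8]

Max-flow min-cut theorem verified: both equal 7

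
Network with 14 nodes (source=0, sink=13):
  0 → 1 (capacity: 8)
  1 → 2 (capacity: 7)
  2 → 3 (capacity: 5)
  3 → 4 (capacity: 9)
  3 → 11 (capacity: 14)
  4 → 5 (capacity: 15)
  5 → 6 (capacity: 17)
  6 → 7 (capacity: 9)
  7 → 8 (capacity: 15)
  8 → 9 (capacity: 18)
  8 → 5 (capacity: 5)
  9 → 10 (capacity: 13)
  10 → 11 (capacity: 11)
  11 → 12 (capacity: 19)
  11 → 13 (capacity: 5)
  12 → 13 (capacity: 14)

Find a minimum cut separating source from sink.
Min cut value = 5, edges: (2,3)

Min cut value: 5
Partition: S = [0, 1, 2], T = [3, 4, 5, 6, 7, 8, 9, 10, 11, 12, 13]
Cut edges: (2,3)

By max-flow min-cut theorem, max flow = min cut = 5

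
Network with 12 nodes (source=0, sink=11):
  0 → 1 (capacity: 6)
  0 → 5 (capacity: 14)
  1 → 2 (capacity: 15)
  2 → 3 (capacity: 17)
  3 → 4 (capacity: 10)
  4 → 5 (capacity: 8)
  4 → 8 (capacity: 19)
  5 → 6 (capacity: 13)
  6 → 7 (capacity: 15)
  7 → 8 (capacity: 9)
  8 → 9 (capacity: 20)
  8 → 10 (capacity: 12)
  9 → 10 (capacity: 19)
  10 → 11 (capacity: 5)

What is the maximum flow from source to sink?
Maximum flow = 5

Max flow: 5

Flow assignment:
  0 → 1: 5/6
  1 → 2: 5/15
  2 → 3: 5/17
  3 → 4: 5/10
  4 → 5: 5/8
  5 → 6: 5/13
  6 → 7: 5/15
  7 → 8: 5/9
  8 → 10: 5/12
  10 → 11: 5/5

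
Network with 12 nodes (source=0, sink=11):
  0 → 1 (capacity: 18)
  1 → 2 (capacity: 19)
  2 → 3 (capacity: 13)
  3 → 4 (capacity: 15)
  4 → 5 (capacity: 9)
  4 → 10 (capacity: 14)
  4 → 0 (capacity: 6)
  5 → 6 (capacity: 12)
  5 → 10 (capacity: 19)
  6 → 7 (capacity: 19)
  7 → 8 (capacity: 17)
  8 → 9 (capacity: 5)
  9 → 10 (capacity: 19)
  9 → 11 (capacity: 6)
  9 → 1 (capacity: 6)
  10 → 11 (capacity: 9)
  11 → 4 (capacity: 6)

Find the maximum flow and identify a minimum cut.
Max flow = 13, Min cut edges: (2,3)

Maximum flow: 13
Minimum cut: (2,3)
Partition: S = [0, 1, 2], T = [3, 4, 5, 6, 7, 8, 9, 10, 11]

Max-flow min-cut theorem verified: both equal 13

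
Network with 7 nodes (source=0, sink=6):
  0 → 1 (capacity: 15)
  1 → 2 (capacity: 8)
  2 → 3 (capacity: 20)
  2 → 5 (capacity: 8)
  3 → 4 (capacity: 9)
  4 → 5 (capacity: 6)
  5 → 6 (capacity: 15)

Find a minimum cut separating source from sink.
Min cut value = 8, edges: (1,2)

Min cut value: 8
Partition: S = [0, 1], T = [2, 3, 4, 5, 6]
Cut edges: (1,2)

By max-flow min-cut theorem, max flow = min cut = 8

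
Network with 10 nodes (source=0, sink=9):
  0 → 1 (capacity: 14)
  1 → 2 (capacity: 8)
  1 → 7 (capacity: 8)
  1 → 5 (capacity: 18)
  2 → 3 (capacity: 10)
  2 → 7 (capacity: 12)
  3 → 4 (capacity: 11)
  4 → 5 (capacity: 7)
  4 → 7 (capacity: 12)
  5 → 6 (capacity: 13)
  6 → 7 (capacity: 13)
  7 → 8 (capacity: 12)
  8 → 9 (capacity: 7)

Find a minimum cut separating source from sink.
Min cut value = 7, edges: (8,9)

Min cut value: 7
Partition: S = [0, 1, 2, 3, 4, 5, 6, 7, 8], T = [9]
Cut edges: (8,9)

By max-flow min-cut theorem, max flow = min cut = 7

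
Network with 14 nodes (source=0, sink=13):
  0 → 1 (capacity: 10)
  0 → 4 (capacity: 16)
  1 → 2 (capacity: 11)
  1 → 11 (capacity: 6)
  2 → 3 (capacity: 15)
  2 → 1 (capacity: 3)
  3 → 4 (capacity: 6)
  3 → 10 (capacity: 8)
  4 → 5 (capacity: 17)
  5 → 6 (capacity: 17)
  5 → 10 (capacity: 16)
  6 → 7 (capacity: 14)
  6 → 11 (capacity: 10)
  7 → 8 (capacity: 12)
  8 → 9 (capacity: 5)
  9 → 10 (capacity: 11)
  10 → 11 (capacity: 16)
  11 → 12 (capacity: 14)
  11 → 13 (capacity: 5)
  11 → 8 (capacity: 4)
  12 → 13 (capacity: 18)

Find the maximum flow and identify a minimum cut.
Max flow = 19, Min cut edges: (11,12), (11,13)

Maximum flow: 19
Minimum cut: (11,12), (11,13)
Partition: S = [0, 1, 2, 3, 4, 5, 6, 7, 8, 9, 10, 11], T = [12, 13]

Max-flow min-cut theorem verified: both equal 19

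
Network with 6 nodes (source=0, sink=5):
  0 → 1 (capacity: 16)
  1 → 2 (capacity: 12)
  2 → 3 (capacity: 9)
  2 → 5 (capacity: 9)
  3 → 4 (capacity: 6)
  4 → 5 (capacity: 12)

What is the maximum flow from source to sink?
Maximum flow = 12

Max flow: 12

Flow assignment:
  0 → 1: 12/16
  1 → 2: 12/12
  2 → 3: 3/9
  2 → 5: 9/9
  3 → 4: 3/6
  4 → 5: 3/12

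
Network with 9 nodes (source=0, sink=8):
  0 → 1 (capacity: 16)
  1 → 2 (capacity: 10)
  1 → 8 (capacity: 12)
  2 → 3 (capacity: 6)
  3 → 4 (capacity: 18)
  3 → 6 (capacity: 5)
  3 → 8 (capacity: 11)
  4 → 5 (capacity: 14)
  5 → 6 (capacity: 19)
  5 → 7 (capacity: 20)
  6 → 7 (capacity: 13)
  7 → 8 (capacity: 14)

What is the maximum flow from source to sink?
Maximum flow = 16

Max flow: 16

Flow assignment:
  0 → 1: 16/16
  1 → 2: 4/10
  1 → 8: 12/12
  2 → 3: 4/6
  3 → 8: 4/11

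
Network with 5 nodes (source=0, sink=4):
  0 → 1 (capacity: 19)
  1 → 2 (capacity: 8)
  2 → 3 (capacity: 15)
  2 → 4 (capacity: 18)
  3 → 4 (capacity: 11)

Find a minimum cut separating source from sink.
Min cut value = 8, edges: (1,2)

Min cut value: 8
Partition: S = [0, 1], T = [2, 3, 4]
Cut edges: (1,2)

By max-flow min-cut theorem, max flow = min cut = 8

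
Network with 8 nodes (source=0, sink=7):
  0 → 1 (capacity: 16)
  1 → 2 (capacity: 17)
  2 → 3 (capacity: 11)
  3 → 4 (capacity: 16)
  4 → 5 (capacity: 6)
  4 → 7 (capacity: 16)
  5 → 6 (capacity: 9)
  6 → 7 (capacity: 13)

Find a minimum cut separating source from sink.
Min cut value = 11, edges: (2,3)

Min cut value: 11
Partition: S = [0, 1, 2], T = [3, 4, 5, 6, 7]
Cut edges: (2,3)

By max-flow min-cut theorem, max flow = min cut = 11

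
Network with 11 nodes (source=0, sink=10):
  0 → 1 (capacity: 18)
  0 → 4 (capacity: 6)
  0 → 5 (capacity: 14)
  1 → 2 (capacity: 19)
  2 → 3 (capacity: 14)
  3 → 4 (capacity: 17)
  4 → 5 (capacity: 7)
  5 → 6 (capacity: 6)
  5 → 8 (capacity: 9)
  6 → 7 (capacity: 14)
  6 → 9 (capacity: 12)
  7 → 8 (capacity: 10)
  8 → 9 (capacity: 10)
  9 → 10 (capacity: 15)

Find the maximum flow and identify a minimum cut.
Max flow = 15, Min cut edges: (9,10)

Maximum flow: 15
Minimum cut: (9,10)
Partition: S = [0, 1, 2, 3, 4, 5, 6, 7, 8, 9], T = [10]

Max-flow min-cut theorem verified: both equal 15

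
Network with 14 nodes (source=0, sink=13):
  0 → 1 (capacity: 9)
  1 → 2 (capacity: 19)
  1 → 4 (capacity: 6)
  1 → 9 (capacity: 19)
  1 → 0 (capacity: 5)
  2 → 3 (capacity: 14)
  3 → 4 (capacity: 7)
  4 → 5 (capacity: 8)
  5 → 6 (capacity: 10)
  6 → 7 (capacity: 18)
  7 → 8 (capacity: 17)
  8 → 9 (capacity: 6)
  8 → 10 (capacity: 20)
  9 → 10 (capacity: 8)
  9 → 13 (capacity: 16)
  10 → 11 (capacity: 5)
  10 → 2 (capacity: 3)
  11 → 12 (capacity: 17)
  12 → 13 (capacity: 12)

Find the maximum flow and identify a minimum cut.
Max flow = 9, Min cut edges: (0,1)

Maximum flow: 9
Minimum cut: (0,1)
Partition: S = [0], T = [1, 2, 3, 4, 5, 6, 7, 8, 9, 10, 11, 12, 13]

Max-flow min-cut theorem verified: both equal 9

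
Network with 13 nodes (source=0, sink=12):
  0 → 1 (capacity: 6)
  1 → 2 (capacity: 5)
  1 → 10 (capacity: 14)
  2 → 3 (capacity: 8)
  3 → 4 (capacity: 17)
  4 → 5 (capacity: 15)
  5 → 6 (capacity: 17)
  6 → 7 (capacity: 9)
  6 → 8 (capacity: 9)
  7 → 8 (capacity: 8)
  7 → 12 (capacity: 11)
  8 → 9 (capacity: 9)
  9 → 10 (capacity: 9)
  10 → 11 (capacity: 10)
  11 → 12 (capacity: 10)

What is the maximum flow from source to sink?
Maximum flow = 6

Max flow: 6

Flow assignment:
  0 → 1: 6/6
  1 → 10: 6/14
  10 → 11: 6/10
  11 → 12: 6/10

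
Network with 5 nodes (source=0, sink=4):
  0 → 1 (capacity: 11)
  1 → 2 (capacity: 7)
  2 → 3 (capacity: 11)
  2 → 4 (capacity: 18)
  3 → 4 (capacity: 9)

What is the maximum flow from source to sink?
Maximum flow = 7

Max flow: 7

Flow assignment:
  0 → 1: 7/11
  1 → 2: 7/7
  2 → 4: 7/18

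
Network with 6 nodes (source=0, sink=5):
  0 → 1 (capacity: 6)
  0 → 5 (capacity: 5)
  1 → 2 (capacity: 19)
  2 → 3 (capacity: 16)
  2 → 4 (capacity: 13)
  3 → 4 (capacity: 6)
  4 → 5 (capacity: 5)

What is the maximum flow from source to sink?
Maximum flow = 10

Max flow: 10

Flow assignment:
  0 → 1: 5/6
  0 → 5: 5/5
  1 → 2: 5/19
  2 → 4: 5/13
  4 → 5: 5/5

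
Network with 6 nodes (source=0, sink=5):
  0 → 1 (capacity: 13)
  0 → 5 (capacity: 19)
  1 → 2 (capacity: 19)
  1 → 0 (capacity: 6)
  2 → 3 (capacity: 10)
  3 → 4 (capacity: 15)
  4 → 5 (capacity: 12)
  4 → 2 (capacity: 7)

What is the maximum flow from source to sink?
Maximum flow = 29

Max flow: 29

Flow assignment:
  0 → 1: 10/13
  0 → 5: 19/19
  1 → 2: 10/19
  2 → 3: 10/10
  3 → 4: 10/15
  4 → 5: 10/12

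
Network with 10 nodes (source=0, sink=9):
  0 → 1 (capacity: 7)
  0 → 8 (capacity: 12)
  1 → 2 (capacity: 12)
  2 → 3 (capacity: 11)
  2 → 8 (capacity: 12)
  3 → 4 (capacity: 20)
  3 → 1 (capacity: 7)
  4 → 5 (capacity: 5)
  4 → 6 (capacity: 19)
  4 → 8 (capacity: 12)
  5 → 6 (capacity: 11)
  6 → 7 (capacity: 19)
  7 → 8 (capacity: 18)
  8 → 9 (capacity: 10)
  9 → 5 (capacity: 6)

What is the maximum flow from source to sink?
Maximum flow = 10

Max flow: 10

Flow assignment:
  0 → 1: 7/7
  0 → 8: 3/12
  1 → 2: 7/12
  2 → 8: 7/12
  8 → 9: 10/10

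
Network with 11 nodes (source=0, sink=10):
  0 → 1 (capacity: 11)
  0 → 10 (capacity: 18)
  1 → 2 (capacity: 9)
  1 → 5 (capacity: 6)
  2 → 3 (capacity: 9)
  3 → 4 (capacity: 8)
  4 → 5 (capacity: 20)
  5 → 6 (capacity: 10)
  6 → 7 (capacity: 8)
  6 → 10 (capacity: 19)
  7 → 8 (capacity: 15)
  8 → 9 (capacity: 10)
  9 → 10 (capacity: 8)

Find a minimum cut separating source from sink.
Min cut value = 28, edges: (0,10), (5,6)

Min cut value: 28
Partition: S = [0, 1, 2, 3, 4, 5], T = [6, 7, 8, 9, 10]
Cut edges: (0,10), (5,6)

By max-flow min-cut theorem, max flow = min cut = 28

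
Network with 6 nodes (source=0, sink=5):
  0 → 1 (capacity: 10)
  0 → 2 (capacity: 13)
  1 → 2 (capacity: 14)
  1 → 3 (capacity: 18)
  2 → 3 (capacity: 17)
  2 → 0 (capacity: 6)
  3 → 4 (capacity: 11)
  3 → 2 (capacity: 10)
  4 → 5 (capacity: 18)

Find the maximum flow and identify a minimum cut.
Max flow = 11, Min cut edges: (3,4)

Maximum flow: 11
Minimum cut: (3,4)
Partition: S = [0, 1, 2, 3], T = [4, 5]

Max-flow min-cut theorem verified: both equal 11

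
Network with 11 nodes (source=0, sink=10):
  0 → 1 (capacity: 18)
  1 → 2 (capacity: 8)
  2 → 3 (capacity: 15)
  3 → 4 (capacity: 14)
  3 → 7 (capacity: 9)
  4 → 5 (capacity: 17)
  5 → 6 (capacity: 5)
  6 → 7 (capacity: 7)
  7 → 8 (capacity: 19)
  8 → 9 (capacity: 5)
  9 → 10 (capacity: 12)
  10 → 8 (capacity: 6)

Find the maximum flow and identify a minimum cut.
Max flow = 5, Min cut edges: (8,9)

Maximum flow: 5
Minimum cut: (8,9)
Partition: S = [0, 1, 2, 3, 4, 5, 6, 7, 8], T = [9, 10]

Max-flow min-cut theorem verified: both equal 5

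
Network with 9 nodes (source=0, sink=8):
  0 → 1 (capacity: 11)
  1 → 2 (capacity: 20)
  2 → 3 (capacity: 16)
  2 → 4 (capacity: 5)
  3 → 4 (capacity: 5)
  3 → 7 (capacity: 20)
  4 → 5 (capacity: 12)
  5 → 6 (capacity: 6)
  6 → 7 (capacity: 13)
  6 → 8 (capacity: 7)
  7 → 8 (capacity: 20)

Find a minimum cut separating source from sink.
Min cut value = 11, edges: (0,1)

Min cut value: 11
Partition: S = [0], T = [1, 2, 3, 4, 5, 6, 7, 8]
Cut edges: (0,1)

By max-flow min-cut theorem, max flow = min cut = 11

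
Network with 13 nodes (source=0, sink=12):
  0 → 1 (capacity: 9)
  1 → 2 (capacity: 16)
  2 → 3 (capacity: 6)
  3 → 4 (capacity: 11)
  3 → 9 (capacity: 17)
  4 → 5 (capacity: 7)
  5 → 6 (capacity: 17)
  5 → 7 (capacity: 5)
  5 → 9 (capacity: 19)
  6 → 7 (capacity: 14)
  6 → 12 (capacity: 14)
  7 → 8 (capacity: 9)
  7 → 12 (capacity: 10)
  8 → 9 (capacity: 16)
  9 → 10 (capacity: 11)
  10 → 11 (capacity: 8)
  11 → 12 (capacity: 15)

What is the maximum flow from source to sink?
Maximum flow = 6

Max flow: 6

Flow assignment:
  0 → 1: 6/9
  1 → 2: 6/16
  2 → 3: 6/6
  3 → 4: 6/11
  4 → 5: 6/7
  5 → 6: 6/17
  6 → 12: 6/14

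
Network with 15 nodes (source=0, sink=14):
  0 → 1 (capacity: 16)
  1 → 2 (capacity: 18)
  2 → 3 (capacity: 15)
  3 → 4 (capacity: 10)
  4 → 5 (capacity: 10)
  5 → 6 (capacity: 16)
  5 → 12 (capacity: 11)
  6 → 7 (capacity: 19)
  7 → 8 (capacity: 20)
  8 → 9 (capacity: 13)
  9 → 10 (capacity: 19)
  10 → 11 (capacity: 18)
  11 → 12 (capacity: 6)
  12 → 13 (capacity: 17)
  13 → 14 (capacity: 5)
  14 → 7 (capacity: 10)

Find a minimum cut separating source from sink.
Min cut value = 5, edges: (13,14)

Min cut value: 5
Partition: S = [0, 1, 2, 3, 4, 5, 6, 7, 8, 9, 10, 11, 12, 13], T = [14]
Cut edges: (13,14)

By max-flow min-cut theorem, max flow = min cut = 5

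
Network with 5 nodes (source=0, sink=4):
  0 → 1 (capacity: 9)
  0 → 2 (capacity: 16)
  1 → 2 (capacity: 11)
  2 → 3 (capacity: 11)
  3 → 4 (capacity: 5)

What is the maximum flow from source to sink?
Maximum flow = 5

Max flow: 5

Flow assignment:
  0 → 1: 5/9
  1 → 2: 5/11
  2 → 3: 5/11
  3 → 4: 5/5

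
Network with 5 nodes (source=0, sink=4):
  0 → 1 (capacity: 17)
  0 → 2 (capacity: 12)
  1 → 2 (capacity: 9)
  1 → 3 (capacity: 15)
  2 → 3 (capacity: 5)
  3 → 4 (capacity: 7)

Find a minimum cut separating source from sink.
Min cut value = 7, edges: (3,4)

Min cut value: 7
Partition: S = [0, 1, 2, 3], T = [4]
Cut edges: (3,4)

By max-flow min-cut theorem, max flow = min cut = 7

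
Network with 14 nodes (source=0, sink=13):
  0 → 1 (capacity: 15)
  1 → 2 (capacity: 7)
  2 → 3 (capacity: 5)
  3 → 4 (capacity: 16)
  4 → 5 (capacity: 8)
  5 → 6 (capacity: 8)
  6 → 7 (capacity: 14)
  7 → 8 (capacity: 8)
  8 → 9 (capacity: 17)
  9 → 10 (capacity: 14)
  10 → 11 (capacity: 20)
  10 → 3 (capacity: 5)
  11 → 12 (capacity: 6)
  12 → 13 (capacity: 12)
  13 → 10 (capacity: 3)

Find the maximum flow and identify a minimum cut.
Max flow = 5, Min cut edges: (2,3)

Maximum flow: 5
Minimum cut: (2,3)
Partition: S = [0, 1, 2], T = [3, 4, 5, 6, 7, 8, 9, 10, 11, 12, 13]

Max-flow min-cut theorem verified: both equal 5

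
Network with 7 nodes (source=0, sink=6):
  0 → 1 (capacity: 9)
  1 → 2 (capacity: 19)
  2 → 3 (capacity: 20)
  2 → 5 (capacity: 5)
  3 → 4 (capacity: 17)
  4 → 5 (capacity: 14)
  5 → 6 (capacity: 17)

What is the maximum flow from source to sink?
Maximum flow = 9

Max flow: 9

Flow assignment:
  0 → 1: 9/9
  1 → 2: 9/19
  2 → 3: 4/20
  2 → 5: 5/5
  3 → 4: 4/17
  4 → 5: 4/14
  5 → 6: 9/17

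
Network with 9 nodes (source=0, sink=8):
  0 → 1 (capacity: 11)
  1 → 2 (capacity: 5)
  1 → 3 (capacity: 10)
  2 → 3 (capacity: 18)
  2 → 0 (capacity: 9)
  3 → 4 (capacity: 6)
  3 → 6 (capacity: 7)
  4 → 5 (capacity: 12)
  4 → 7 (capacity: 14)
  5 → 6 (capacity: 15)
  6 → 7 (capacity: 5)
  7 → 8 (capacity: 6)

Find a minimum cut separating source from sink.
Min cut value = 6, edges: (7,8)

Min cut value: 6
Partition: S = [0, 1, 2, 3, 4, 5, 6, 7], T = [8]
Cut edges: (7,8)

By max-flow min-cut theorem, max flow = min cut = 6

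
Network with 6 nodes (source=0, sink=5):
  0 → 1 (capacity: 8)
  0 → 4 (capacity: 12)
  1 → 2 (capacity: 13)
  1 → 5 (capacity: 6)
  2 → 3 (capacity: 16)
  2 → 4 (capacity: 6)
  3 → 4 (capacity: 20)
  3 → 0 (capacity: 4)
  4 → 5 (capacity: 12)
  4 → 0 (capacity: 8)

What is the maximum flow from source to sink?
Maximum flow = 18

Max flow: 18

Flow assignment:
  0 → 1: 8/8
  0 → 4: 10/12
  1 → 2: 2/13
  1 → 5: 6/6
  2 → 4: 2/6
  4 → 5: 12/12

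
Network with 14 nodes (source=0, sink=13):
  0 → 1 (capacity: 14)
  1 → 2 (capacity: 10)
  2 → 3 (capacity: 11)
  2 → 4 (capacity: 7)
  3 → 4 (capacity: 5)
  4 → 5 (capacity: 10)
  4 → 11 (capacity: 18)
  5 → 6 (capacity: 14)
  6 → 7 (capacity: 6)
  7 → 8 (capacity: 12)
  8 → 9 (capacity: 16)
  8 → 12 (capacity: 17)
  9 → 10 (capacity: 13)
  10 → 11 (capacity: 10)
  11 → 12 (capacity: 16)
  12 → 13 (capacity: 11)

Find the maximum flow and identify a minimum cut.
Max flow = 10, Min cut edges: (1,2)

Maximum flow: 10
Minimum cut: (1,2)
Partition: S = [0, 1], T = [2, 3, 4, 5, 6, 7, 8, 9, 10, 11, 12, 13]

Max-flow min-cut theorem verified: both equal 10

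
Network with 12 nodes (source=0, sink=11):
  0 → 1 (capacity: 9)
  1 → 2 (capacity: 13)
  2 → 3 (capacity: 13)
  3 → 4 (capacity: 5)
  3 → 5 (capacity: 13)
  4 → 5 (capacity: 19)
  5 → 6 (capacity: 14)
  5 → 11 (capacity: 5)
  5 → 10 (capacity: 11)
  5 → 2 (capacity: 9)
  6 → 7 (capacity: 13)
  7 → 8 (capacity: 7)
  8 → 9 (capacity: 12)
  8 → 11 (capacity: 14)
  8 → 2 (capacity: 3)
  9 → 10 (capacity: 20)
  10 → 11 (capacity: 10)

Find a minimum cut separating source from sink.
Min cut value = 9, edges: (0,1)

Min cut value: 9
Partition: S = [0], T = [1, 2, 3, 4, 5, 6, 7, 8, 9, 10, 11]
Cut edges: (0,1)

By max-flow min-cut theorem, max flow = min cut = 9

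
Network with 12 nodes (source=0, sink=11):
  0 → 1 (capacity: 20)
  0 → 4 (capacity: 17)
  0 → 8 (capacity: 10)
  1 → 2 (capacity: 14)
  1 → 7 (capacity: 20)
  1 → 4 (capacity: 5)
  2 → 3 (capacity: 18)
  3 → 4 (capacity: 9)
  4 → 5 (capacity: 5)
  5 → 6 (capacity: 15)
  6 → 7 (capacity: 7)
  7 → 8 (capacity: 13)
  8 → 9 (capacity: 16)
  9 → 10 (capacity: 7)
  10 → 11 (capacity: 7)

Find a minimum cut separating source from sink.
Min cut value = 7, edges: (10,11)

Min cut value: 7
Partition: S = [0, 1, 2, 3, 4, 5, 6, 7, 8, 9, 10], T = [11]
Cut edges: (10,11)

By max-flow min-cut theorem, max flow = min cut = 7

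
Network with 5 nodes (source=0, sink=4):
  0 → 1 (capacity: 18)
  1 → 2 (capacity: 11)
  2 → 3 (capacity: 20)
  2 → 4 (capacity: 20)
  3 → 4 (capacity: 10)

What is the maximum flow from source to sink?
Maximum flow = 11

Max flow: 11

Flow assignment:
  0 → 1: 11/18
  1 → 2: 11/11
  2 → 4: 11/20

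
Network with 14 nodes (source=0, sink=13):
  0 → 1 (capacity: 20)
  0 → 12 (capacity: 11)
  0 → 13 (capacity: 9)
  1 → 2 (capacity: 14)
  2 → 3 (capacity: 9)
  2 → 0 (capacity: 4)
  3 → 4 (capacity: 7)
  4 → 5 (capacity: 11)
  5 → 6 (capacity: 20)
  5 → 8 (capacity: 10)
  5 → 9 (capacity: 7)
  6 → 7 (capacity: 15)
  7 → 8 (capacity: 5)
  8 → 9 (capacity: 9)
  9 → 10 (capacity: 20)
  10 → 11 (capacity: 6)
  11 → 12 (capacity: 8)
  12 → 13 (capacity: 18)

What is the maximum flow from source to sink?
Maximum flow = 26

Max flow: 26

Flow assignment:
  0 → 1: 10/20
  0 → 12: 11/11
  0 → 13: 9/9
  1 → 2: 10/14
  2 → 3: 6/9
  2 → 0: 4/4
  3 → 4: 6/7
  4 → 5: 6/11
  5 → 9: 6/7
  9 → 10: 6/20
  10 → 11: 6/6
  11 → 12: 6/8
  12 → 13: 17/18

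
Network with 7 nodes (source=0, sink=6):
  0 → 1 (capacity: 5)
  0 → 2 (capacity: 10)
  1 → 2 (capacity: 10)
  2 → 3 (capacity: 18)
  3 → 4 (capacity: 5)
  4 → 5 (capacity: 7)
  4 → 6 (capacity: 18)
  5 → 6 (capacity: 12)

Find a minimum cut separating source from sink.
Min cut value = 5, edges: (3,4)

Min cut value: 5
Partition: S = [0, 1, 2, 3], T = [4, 5, 6]
Cut edges: (3,4)

By max-flow min-cut theorem, max flow = min cut = 5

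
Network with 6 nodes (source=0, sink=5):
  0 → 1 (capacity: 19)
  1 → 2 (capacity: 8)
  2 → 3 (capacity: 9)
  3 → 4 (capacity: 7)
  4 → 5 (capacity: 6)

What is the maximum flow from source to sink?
Maximum flow = 6

Max flow: 6

Flow assignment:
  0 → 1: 6/19
  1 → 2: 6/8
  2 → 3: 6/9
  3 → 4: 6/7
  4 → 5: 6/6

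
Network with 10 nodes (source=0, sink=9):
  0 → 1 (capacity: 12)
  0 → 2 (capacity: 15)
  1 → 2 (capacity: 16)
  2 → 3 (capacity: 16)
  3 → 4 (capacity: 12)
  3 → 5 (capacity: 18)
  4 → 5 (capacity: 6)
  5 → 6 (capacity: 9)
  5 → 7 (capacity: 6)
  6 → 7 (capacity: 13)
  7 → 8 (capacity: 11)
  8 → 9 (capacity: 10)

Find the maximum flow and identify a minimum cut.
Max flow = 10, Min cut edges: (8,9)

Maximum flow: 10
Minimum cut: (8,9)
Partition: S = [0, 1, 2, 3, 4, 5, 6, 7, 8], T = [9]

Max-flow min-cut theorem verified: both equal 10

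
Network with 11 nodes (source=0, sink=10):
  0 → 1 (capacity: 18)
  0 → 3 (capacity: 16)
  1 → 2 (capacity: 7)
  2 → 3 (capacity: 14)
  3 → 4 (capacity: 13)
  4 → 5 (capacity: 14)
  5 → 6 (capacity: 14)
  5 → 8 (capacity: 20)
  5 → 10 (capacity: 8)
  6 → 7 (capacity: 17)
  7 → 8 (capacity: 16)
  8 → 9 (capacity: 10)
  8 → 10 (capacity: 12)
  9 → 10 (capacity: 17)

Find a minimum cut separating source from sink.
Min cut value = 13, edges: (3,4)

Min cut value: 13
Partition: S = [0, 1, 2, 3], T = [4, 5, 6, 7, 8, 9, 10]
Cut edges: (3,4)

By max-flow min-cut theorem, max flow = min cut = 13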